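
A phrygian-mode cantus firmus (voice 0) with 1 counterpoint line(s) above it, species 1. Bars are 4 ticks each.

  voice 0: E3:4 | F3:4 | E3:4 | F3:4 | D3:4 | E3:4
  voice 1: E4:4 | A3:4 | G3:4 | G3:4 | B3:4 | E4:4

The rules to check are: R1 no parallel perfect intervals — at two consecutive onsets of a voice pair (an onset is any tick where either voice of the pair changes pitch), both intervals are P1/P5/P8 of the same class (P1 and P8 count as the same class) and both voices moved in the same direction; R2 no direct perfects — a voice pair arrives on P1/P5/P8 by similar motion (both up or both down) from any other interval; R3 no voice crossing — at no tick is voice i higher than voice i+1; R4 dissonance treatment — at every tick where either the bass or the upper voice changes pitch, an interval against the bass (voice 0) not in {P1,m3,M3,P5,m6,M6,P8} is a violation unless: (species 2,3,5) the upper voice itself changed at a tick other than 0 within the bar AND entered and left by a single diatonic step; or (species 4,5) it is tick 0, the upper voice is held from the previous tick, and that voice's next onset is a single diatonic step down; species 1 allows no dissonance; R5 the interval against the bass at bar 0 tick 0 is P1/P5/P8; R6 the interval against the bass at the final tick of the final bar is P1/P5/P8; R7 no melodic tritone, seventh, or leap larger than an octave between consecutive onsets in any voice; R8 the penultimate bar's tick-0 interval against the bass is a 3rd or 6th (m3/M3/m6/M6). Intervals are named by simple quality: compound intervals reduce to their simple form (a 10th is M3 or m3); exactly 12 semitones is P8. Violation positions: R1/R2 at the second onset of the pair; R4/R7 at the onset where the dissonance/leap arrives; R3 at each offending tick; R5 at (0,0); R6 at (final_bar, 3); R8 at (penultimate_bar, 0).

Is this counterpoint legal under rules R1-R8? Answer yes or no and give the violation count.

bar 0: v0=E3 v1=E4 (P8)
bar 1: v0=F3 v1=A3 (M3)
bar 2: v0=E3 v1=G3 (m3)
bar 3: v0=F3 v1=G3 (M2)
bar 4: v0=D3 v1=B3 (M6)
bar 5: v0=E3 v1=E4 (P8)
  R4 @ bar3.0: F3/G3 M2 untreated
  R2 @ bar5.0: D3/B3 M6 -> E3/E4 P8 similar

No (2 violations)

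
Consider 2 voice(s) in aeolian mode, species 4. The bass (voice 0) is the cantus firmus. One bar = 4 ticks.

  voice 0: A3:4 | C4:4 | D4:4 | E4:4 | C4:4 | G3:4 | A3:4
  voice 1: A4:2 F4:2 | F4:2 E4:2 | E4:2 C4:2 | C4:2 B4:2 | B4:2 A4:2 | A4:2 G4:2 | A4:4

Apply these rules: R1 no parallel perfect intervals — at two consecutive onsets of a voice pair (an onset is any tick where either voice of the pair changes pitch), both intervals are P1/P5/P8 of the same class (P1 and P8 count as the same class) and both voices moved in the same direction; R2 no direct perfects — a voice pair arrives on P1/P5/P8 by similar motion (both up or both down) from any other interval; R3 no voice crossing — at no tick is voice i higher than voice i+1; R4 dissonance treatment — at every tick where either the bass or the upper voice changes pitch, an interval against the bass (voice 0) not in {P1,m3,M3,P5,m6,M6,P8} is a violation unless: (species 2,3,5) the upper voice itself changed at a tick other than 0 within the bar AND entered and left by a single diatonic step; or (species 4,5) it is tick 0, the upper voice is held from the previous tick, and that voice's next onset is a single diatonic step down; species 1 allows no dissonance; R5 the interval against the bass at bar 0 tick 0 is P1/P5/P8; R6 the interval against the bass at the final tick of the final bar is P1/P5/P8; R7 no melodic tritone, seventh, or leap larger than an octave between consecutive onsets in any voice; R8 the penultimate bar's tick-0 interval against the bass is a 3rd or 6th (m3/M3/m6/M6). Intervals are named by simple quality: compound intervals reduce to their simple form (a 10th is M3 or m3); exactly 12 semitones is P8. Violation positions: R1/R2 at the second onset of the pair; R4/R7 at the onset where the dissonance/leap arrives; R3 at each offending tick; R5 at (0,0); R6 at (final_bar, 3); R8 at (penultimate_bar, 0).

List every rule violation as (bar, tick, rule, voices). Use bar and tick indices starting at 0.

(2, 0, R4, (0, 1))
(2, 2, R3, (0, 1))
(2, 2, R4, (0, 1))
(2, 3, R3, (0, 1))
(3, 0, R3, (0, 1))
(3, 1, R3, (0, 1))
(3, 2, R7, (1,))
(5, 0, R8, (0, 1))
(6, 0, R1, (0, 1))

bar 0: v0=A3 v1=A4 downbeat P8
bar 1: v0=C4 v1=F4 downbeat P4
bar 2: v0=D4 v1=E4 downbeat M2
bar 3: v0=E4 v1=C4 downbeat M3
bar 4: v0=C4 v1=B4 downbeat M7
bar 5: v0=G3 v1=A4 downbeat M2
bar 6: v0=A3 v1=A4 downbeat P8
  -> R4 @ bar 2 tick 0 v(0, 1): D4/E4 M2 untreated
  -> R3 @ bar 2 tick 2 v(0, 1): D4 above C4
  -> R4 @ bar 2 tick 2 v(0, 1): D4/C4 M2 untreated
  -> R3 @ bar 2 tick 3 v(0, 1): D4 above C4
  -> R3 @ bar 3 tick 0 v(0, 1): E4 above C4
  -> R3 @ bar 3 tick 1 v(0, 1): E4 above C4
  -> R7 @ bar 3 tick 2 v(1,): C4->B4 leap 11st
  -> R8 @ bar 5 tick 0 v(0, 1): penult M2 not 3rd/6th
  -> R1 @ bar 6 tick 0 v(0, 1): G3/G4 P8 -> A3/A4 P8 similar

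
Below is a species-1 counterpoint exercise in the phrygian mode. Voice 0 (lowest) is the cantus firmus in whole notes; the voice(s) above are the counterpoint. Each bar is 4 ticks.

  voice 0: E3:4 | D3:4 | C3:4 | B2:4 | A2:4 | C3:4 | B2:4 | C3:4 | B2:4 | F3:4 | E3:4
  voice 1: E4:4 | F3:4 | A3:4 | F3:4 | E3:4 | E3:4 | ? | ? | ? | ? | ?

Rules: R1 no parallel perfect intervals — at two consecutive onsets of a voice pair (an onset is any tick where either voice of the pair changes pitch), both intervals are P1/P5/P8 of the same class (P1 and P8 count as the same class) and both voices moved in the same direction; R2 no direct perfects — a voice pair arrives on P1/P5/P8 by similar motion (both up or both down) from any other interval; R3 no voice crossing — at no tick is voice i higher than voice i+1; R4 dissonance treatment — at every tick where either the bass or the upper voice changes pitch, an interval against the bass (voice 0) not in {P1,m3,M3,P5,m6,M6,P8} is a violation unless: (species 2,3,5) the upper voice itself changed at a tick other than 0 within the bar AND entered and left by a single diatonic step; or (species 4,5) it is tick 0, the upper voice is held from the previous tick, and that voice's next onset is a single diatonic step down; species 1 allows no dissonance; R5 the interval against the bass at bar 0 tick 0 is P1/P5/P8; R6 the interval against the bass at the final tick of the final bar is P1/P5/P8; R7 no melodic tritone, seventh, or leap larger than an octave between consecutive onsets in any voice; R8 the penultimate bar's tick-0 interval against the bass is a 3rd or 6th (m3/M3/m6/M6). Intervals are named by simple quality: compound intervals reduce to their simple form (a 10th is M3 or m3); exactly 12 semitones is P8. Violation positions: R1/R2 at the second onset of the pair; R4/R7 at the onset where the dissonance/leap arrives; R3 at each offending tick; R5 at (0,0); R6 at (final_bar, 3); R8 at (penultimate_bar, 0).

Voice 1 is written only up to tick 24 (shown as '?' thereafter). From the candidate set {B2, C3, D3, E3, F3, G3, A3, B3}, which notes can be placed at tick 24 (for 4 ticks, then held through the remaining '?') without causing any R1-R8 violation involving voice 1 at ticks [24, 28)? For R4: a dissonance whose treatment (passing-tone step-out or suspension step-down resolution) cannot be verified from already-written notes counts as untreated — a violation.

B2: violates R2
C3: violates R4
D3: legal
E3: violates R4
F3: violates R4
G3: legal
A3: violates R4
B3: legal

{B3, D3, G3}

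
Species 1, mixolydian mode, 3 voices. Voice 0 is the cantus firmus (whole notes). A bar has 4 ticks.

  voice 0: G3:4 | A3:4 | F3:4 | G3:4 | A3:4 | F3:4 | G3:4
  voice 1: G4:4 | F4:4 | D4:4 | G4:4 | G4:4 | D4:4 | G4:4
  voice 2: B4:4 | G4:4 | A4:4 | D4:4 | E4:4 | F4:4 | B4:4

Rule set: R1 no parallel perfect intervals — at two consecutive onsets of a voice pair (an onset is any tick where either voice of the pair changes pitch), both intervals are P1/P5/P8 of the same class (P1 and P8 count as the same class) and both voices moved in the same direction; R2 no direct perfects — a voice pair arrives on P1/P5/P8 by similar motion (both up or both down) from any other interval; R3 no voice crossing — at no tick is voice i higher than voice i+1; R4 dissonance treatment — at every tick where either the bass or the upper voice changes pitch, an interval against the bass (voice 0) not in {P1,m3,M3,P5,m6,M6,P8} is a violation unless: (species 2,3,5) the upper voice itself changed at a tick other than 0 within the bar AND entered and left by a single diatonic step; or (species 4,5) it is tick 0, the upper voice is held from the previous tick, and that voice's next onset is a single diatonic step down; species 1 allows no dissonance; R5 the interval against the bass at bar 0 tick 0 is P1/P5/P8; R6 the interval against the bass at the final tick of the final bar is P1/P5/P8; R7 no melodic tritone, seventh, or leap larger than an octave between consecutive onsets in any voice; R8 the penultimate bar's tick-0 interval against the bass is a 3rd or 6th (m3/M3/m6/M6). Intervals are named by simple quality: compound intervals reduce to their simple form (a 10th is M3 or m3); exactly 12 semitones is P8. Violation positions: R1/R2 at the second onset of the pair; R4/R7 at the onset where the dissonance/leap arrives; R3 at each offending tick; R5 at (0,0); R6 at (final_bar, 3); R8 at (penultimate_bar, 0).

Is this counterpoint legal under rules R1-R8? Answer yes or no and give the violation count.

bar 0: v0=G3 v1=G4 v2=B4 (M3)
bar 1: v0=A3 v1=F4 v2=G4 (m7)
bar 2: v0=F3 v1=D4 v2=A4 (M3)
bar 3: v0=G3 v1=G4 v2=D4 (P5)
bar 4: v0=A3 v1=G4 v2=E4 (P5)
bar 5: v0=F3 v1=D4 v2=F4 (P8)
bar 6: v0=G3 v1=G4 v2=B4 (M3)
  R5 @ bar0.0: opens on M3
  R4 @ bar1.0: A3/G4 m7 untreated
  R2 @ bar3.0: F3/D4 M6 -> G3/G4 P8 similar
  R3 @ bar3.0: G4 above D4
  R3 @ bar3.1: G4 above D4
  R3 @ bar3.2: G4 above D4
  R3 @ bar3.3: G4 above D4
  R1 @ bar4.0: G3/D4 P5 -> A3/E4 P5 similar
  R3 @ bar4.0: G4 above E4
  R4 @ bar4.0: A3/G4 m7 untreated
  R3 @ bar4.1: G4 above E4
  R3 @ bar4.2: G4 above E4
  R3 @ bar4.3: G4 above E4
  R8 @ bar5.0: penult P8 not 3rd/6th
  R2 @ bar6.0: F3/D4 M6 -> G3/G4 P8 similar
  R7 @ bar6.0: F4->B4 leap 6st
  R6 @ bar6.3: closes on M3

No (17 violations)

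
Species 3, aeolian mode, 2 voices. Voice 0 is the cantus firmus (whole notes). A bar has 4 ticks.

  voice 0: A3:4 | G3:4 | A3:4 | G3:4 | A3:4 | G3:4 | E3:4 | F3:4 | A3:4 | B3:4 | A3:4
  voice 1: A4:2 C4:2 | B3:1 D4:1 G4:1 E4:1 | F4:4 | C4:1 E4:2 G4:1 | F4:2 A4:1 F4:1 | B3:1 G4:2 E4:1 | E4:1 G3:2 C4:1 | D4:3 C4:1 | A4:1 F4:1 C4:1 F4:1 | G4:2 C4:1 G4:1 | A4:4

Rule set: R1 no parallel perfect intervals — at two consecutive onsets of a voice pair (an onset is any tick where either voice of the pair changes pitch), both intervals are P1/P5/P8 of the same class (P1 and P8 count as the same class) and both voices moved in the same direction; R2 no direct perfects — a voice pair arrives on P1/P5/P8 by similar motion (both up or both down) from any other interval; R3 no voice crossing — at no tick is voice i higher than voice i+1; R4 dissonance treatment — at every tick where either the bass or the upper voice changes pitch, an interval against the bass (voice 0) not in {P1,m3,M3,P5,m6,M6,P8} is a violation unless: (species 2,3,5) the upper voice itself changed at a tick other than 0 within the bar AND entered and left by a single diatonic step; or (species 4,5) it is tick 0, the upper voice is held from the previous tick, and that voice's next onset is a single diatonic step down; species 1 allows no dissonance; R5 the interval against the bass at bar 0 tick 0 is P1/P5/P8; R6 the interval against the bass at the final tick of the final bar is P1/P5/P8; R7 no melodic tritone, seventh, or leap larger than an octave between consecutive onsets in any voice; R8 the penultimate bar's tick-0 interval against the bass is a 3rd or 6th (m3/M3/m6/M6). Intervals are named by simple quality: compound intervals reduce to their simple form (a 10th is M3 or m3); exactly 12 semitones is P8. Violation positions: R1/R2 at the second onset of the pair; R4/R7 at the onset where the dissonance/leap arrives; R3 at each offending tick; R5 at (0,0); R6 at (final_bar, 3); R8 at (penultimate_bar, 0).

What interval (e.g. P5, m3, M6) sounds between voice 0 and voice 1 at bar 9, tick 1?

voice 0=B3 voice 1=G4 -> m6

m6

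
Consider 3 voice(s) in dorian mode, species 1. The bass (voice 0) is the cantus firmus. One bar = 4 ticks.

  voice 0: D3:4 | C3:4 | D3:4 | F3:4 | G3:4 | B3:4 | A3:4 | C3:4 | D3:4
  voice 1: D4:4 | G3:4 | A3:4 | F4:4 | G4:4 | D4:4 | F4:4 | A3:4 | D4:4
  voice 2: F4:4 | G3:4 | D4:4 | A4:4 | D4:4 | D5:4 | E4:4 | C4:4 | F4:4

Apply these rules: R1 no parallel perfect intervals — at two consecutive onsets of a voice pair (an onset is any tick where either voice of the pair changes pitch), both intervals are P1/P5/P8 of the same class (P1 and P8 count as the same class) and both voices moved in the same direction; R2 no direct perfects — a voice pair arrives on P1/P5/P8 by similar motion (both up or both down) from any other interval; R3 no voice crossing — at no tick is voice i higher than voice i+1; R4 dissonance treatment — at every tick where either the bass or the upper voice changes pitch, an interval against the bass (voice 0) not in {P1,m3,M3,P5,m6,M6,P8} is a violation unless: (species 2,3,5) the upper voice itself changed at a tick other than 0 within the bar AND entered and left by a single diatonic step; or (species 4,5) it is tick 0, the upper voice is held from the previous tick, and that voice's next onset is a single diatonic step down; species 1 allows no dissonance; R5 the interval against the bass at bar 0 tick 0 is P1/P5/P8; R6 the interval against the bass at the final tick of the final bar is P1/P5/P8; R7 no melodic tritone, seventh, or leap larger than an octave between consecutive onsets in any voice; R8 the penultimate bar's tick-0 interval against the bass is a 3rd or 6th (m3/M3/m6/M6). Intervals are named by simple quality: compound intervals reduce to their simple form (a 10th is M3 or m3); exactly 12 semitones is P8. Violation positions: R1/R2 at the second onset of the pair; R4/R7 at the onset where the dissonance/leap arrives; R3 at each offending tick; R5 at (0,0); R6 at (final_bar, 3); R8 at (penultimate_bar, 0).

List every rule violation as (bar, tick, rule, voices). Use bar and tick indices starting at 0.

bar 0: v0=D3 v1=D4 v2=F4 downbeat m3
bar 1: v0=C3 v1=G3 v2=G3 downbeat P5
bar 2: v0=D3 v1=A3 v2=D4 downbeat P8
bar 3: v0=F3 v1=F4 v2=A4 downbeat M3
bar 4: v0=G3 v1=G4 v2=D4 downbeat P5
bar 5: v0=B3 v1=D4 v2=D5 downbeat m3
bar 6: v0=A3 v1=F4 v2=E4 downbeat P5
bar 7: v0=C3 v1=A3 v2=C4 downbeat P8
bar 8: v0=D3 v1=D4 v2=F4 downbeat m3
  -> R5 @ bar 0 tick 0 v(0, 2): opens on m3
  -> R2 @ bar 1 tick 0 v(0, 1): D3/D4 P8 -> C3/G3 P5 similar
  -> R2 @ bar 1 tick 0 v(0, 2): D3/F4 m3 -> C3/G3 P5 similar
  -> R2 @ bar 1 tick 0 v(1, 2): D4/F4 m3 -> G3/G3 P1 similar
  -> R7 @ bar 1 tick 0 v(2,): F4->G3 leap 10st
  -> R1 @ bar 2 tick 0 v(0, 1): C3/G3 P5 -> D3/A3 P5 similar
  -> R2 @ bar 2 tick 0 v(0, 2): C3/G3 P5 -> D3/D4 P8 similar
  -> R2 @ bar 3 tick 0 v(0, 1): D3/A3 P5 -> F3/F4 P8 similar
  -> R1 @ bar 4 tick 0 v(0, 1): F3/F4 P8 -> G3/G4 P8 similar
  -> R3 @ bar 4 tick 0 v(1, 2): G4 above D4
  -> R3 @ bar 4 tick 1 v(1, 2): G4 above D4
  -> R3 @ bar 4 tick 2 v(1, 2): G4 above D4
  -> R3 @ bar 4 tick 3 v(1, 2): G4 above D4
  -> R2 @ bar 6 tick 0 v(0, 2): B3/D5 m3 -> A3/E4 P5 similar
  -> R3 @ bar 6 tick 0 v(1, 2): F4 above E4
  -> R7 @ bar 6 tick 0 v(2,): D5->E4 leap 10st
  -> R3 @ bar 6 tick 1 v(1, 2): F4 above E4
  -> R3 @ bar 6 tick 2 v(1, 2): F4 above E4
  -> R3 @ bar 6 tick 3 v(1, 2): F4 above E4
  -> R2 @ bar 7 tick 0 v(0, 2): A3/E4 P5 -> C3/C4 P8 similar
  -> R8 @ bar 7 tick 0 v(0, 2): penult P8 not 3rd/6th
  -> R2 @ bar 8 tick 0 v(0, 1): C3/A3 M6 -> D3/D4 P8 similar
  -> R6 @ bar 8 tick 3 v(0, 2): closes on m3

(0, 0, R5, (0, 2))
(1, 0, R2, (0, 1))
(1, 0, R2, (0, 2))
(1, 0, R2, (1, 2))
(1, 0, R7, (2,))
(2, 0, R1, (0, 1))
(2, 0, R2, (0, 2))
(3, 0, R2, (0, 1))
(4, 0, R1, (0, 1))
(4, 0, R3, (1, 2))
(4, 1, R3, (1, 2))
(4, 2, R3, (1, 2))
(4, 3, R3, (1, 2))
(6, 0, R2, (0, 2))
(6, 0, R3, (1, 2))
(6, 0, R7, (2,))
(6, 1, R3, (1, 2))
(6, 2, R3, (1, 2))
(6, 3, R3, (1, 2))
(7, 0, R2, (0, 2))
(7, 0, R8, (0, 2))
(8, 0, R2, (0, 1))
(8, 3, R6, (0, 2))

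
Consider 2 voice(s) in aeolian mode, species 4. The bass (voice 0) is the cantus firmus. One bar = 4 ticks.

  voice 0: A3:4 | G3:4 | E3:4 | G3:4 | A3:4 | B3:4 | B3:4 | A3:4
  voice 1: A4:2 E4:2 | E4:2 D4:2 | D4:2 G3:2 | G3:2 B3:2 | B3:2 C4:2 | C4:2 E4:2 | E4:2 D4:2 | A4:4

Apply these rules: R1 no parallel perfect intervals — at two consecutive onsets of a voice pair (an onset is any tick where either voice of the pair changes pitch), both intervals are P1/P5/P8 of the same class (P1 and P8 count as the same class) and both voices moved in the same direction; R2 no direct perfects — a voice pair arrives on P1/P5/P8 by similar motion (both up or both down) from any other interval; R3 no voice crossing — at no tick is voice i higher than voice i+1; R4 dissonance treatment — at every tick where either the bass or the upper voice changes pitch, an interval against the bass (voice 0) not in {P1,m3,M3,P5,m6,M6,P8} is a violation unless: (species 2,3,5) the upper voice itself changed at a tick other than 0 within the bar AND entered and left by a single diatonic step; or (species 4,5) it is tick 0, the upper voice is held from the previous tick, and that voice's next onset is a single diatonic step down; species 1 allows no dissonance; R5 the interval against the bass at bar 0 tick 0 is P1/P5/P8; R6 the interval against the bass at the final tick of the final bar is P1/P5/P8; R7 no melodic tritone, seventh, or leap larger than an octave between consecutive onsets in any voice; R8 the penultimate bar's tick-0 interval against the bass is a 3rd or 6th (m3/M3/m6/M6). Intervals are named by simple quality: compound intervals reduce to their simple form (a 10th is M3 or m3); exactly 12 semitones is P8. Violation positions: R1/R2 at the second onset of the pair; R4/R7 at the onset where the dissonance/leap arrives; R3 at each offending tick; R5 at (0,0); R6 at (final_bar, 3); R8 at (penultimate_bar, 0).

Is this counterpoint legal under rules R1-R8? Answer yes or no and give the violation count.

bar 0: v0=A3 v1=A4 (P8)
bar 1: v0=G3 v1=E4 (M6)
bar 2: v0=E3 v1=D4 (m7)
bar 3: v0=G3 v1=G3 (P1)
bar 4: v0=A3 v1=B3 (M2)
bar 5: v0=B3 v1=C4 (m2)
bar 6: v0=B3 v1=E4 (P4)
bar 7: v0=A3 v1=A4 (P8)
  R4 @ bar2.0: E3/D4 m7 untreated
  R4 @ bar4.0: A3/B3 M2 untreated
  R4 @ bar5.0: B3/C4 m2 untreated
  R4 @ bar5.2: B3/E4 P4 untreated
  R8 @ bar6.0: penult P4 not 3rd/6th

No (5 violations)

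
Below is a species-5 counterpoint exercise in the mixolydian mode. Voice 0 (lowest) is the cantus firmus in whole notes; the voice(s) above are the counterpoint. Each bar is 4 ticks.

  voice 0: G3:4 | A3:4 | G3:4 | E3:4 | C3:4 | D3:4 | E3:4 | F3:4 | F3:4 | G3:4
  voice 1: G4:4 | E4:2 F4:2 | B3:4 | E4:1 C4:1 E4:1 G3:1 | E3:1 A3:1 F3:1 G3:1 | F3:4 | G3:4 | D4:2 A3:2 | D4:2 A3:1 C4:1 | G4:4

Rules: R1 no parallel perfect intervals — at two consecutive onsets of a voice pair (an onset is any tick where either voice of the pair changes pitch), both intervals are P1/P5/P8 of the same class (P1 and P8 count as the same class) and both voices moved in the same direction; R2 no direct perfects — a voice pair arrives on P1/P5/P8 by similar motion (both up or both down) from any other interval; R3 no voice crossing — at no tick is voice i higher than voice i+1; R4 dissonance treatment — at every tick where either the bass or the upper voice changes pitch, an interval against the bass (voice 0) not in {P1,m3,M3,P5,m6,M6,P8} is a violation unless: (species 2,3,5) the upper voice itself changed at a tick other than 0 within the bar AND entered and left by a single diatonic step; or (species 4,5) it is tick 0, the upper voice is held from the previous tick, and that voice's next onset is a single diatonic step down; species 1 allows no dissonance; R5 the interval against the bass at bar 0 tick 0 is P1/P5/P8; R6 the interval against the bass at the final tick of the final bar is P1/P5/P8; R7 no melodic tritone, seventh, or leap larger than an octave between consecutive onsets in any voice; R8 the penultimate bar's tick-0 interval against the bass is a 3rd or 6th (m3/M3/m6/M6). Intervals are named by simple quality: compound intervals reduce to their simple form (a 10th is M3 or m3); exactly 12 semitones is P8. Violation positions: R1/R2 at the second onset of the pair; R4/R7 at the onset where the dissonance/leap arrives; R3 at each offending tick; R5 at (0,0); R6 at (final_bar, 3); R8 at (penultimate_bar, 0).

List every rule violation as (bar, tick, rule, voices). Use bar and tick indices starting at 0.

(2, 0, R7, (1,))
(4, 2, R4, (0, 1))
(9, 0, R2, (0, 1))

bar 0: v0=G3 v1=G4 downbeat P8
bar 1: v0=A3 v1=E4 downbeat P5
bar 2: v0=G3 v1=B3 downbeat M3
bar 3: v0=E3 v1=E4 downbeat P8
bar 4: v0=C3 v1=E3 downbeat M3
bar 5: v0=D3 v1=F3 downbeat m3
bar 6: v0=E3 v1=G3 downbeat m3
bar 7: v0=F3 v1=D4 downbeat M6
bar 8: v0=F3 v1=D4 downbeat M6
bar 9: v0=G3 v1=G4 downbeat P8
  -> R7 @ bar 2 tick 0 v(1,): F4->B3 leap 6st
  -> R4 @ bar 4 tick 2 v(0, 1): C3/F3 P4 untreated
  -> R2 @ bar 9 tick 0 v(0, 1): F3/C4 P5 -> G3/G4 P8 similar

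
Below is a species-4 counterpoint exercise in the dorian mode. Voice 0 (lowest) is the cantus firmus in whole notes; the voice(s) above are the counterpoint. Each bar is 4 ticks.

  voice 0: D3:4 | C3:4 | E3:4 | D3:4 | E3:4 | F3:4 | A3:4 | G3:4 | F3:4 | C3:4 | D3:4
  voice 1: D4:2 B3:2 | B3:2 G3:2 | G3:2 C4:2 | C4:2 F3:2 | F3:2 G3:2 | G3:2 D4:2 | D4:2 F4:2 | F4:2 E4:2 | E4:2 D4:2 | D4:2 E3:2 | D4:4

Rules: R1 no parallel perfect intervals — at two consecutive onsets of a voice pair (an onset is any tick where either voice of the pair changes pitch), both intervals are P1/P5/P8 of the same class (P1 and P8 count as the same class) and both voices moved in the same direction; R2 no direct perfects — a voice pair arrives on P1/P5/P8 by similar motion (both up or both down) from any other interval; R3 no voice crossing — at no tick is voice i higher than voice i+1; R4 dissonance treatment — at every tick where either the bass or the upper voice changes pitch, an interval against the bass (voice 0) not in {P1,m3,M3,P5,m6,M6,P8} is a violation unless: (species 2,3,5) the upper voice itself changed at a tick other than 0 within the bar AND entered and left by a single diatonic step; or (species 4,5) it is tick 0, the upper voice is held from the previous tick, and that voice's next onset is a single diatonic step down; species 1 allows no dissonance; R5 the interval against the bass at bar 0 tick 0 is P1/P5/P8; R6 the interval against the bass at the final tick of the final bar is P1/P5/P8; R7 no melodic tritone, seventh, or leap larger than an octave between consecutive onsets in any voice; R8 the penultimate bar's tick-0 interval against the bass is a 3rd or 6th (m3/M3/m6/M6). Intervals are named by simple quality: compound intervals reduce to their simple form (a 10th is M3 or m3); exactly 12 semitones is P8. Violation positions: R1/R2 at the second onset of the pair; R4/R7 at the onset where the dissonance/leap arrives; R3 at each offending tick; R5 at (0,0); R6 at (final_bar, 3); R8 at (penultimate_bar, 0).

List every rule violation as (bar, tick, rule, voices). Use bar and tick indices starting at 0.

(1, 0, R4, (0, 1))
(3, 0, R4, (0, 1))
(4, 0, R4, (0, 1))
(5, 0, R4, (0, 1))
(6, 0, R4, (0, 1))
(9, 0, R4, (0, 1))
(9, 0, R8, (0, 1))
(9, 2, R7, (1,))
(10, 0, R2, (0, 1))
(10, 0, R7, (1,))

bar 0: v0=D3 v1=D4 downbeat P8
bar 1: v0=C3 v1=B3 downbeat M7
bar 2: v0=E3 v1=G3 downbeat m3
bar 3: v0=D3 v1=C4 downbeat m7
bar 4: v0=E3 v1=F3 downbeat m2
bar 5: v0=F3 v1=G3 downbeat M2
bar 6: v0=A3 v1=D4 downbeat P4
bar 7: v0=G3 v1=F4 downbeat m7
bar 8: v0=F3 v1=E4 downbeat M7
bar 9: v0=C3 v1=D4 downbeat M2
bar 10: v0=D3 v1=D4 downbeat P8
  -> R4 @ bar 1 tick 0 v(0, 1): C3/B3 M7 untreated
  -> R4 @ bar 3 tick 0 v(0, 1): D3/C4 m7 untreated
  -> R4 @ bar 4 tick 0 v(0, 1): E3/F3 m2 untreated
  -> R4 @ bar 5 tick 0 v(0, 1): F3/G3 M2 untreated
  -> R4 @ bar 6 tick 0 v(0, 1): A3/D4 P4 untreated
  -> R4 @ bar 9 tick 0 v(0, 1): C3/D4 M2 untreated
  -> R8 @ bar 9 tick 0 v(0, 1): penult M2 not 3rd/6th
  -> R7 @ bar 9 tick 2 v(1,): D4->E3 leap 10st
  -> R2 @ bar 10 tick 0 v(0, 1): C3/E3 M3 -> D3/D4 P8 similar
  -> R7 @ bar 10 tick 0 v(1,): E3->D4 leap 10st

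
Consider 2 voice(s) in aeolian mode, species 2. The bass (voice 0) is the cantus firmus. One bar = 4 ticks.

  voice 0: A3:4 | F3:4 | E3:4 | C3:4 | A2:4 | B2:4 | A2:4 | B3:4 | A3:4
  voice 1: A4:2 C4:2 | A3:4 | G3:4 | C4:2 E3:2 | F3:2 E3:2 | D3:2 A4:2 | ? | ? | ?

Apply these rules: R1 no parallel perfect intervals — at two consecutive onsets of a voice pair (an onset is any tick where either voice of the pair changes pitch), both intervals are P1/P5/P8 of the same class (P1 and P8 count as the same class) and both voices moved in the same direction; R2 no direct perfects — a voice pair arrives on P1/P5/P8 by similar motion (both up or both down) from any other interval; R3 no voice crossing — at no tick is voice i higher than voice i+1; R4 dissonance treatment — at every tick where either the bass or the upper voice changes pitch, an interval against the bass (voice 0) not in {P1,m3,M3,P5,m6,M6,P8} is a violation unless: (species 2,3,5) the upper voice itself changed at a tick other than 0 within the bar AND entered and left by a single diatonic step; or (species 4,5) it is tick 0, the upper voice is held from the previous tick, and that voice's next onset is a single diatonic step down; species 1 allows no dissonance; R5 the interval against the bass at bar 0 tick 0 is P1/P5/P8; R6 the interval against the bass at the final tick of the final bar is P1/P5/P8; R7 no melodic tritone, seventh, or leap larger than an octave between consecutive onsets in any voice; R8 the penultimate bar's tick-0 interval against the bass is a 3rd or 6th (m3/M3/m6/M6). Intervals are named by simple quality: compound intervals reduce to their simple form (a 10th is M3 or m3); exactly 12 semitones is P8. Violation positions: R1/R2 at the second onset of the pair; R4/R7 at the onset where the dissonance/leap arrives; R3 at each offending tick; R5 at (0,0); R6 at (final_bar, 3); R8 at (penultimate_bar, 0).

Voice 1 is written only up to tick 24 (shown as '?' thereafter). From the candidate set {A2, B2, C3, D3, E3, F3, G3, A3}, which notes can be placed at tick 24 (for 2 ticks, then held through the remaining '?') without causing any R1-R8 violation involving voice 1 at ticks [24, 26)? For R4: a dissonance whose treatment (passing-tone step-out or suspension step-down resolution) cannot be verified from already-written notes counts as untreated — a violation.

{}

A2: violates R2,R7
B2: violates R4,R7
C3: violates R7
D3: violates R4,R7
E3: violates R2,R7
F3: violates R7
G3: violates R4,R7
A3: violates R2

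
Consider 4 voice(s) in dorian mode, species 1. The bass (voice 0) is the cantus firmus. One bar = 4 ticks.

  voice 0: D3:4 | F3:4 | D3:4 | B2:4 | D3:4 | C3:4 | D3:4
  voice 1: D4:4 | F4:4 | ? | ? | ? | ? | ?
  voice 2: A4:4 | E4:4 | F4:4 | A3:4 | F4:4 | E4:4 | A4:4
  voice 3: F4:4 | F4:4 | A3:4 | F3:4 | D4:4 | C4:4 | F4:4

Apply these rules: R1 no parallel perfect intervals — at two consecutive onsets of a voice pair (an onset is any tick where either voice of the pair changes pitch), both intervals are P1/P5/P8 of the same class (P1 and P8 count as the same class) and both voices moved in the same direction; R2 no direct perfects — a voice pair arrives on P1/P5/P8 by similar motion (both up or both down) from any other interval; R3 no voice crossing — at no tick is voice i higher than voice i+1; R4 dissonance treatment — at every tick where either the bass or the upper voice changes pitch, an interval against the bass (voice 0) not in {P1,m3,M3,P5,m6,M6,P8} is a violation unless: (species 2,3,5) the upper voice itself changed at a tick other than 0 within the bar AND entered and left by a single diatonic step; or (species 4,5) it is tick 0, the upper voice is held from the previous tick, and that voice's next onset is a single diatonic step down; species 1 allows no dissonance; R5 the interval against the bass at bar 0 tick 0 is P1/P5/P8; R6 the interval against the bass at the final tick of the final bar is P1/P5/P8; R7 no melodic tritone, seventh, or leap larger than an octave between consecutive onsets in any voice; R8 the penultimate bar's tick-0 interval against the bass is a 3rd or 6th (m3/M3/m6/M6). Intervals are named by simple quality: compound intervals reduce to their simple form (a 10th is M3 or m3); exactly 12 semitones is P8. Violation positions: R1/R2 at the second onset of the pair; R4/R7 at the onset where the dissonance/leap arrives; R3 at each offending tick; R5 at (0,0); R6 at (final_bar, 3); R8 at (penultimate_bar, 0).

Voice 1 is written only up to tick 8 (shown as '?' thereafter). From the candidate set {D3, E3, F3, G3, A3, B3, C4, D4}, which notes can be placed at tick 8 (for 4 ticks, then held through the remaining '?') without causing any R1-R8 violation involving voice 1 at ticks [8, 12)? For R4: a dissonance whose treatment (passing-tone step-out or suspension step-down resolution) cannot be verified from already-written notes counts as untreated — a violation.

{F3}

D3: violates R1,R2,R7
E3: violates R4,R7
F3: legal
G3: violates R4,R7
A3: violates R1,R2
B3: violates R7
C4: violates R4
D4: violates R1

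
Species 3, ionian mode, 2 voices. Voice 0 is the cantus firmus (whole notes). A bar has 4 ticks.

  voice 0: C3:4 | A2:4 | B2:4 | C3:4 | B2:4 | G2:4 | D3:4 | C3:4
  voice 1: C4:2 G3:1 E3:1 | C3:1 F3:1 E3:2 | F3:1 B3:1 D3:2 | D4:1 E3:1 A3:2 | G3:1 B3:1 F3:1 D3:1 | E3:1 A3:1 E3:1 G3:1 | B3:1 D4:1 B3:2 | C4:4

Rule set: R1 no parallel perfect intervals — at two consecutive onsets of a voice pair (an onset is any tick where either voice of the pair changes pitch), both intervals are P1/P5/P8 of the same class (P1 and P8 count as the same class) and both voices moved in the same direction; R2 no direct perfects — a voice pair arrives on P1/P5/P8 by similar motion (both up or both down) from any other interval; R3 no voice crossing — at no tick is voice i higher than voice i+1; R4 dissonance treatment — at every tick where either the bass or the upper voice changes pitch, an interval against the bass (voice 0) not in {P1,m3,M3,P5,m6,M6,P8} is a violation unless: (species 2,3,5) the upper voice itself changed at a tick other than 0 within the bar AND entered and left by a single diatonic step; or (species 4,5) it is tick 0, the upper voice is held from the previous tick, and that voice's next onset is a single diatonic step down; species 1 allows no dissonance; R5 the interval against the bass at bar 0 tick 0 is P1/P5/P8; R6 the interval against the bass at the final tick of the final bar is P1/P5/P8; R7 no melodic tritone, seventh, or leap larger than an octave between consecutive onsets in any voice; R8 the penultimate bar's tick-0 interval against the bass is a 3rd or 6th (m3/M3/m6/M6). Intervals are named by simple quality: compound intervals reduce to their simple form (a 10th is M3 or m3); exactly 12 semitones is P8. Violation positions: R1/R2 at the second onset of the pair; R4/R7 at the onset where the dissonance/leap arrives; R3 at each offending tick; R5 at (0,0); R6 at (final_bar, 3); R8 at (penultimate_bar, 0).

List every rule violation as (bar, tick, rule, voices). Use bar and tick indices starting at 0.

bar 0: v0=C3 v1=C4 downbeat P8
bar 1: v0=A2 v1=C3 downbeat m3
bar 2: v0=B2 v1=F3 downbeat TT
bar 3: v0=C3 v1=D4 downbeat M2
bar 4: v0=B2 v1=G3 downbeat m6
bar 5: v0=G2 v1=E3 downbeat M6
bar 6: v0=D3 v1=B3 downbeat M6
bar 7: v0=C3 v1=C4 downbeat P8
  -> R4 @ bar 2 tick 0 v(0, 1): B2/F3 TT untreated
  -> R7 @ bar 2 tick 1 v(1,): F3->B3 leap 6st
  -> R4 @ bar 3 tick 0 v(0, 1): C3/D4 M2 untreated
  -> R7 @ bar 3 tick 1 v(1,): D4->E3 leap 10st
  -> R4 @ bar 4 tick 2 v(0, 1): B2/F3 TT untreated
  -> R7 @ bar 4 tick 2 v(1,): B3->F3 leap 6st
  -> R4 @ bar 5 tick 1 v(0, 1): G2/A3 M2 untreated

(2, 0, R4, (0, 1))
(2, 1, R7, (1,))
(3, 0, R4, (0, 1))
(3, 1, R7, (1,))
(4, 2, R4, (0, 1))
(4, 2, R7, (1,))
(5, 1, R4, (0, 1))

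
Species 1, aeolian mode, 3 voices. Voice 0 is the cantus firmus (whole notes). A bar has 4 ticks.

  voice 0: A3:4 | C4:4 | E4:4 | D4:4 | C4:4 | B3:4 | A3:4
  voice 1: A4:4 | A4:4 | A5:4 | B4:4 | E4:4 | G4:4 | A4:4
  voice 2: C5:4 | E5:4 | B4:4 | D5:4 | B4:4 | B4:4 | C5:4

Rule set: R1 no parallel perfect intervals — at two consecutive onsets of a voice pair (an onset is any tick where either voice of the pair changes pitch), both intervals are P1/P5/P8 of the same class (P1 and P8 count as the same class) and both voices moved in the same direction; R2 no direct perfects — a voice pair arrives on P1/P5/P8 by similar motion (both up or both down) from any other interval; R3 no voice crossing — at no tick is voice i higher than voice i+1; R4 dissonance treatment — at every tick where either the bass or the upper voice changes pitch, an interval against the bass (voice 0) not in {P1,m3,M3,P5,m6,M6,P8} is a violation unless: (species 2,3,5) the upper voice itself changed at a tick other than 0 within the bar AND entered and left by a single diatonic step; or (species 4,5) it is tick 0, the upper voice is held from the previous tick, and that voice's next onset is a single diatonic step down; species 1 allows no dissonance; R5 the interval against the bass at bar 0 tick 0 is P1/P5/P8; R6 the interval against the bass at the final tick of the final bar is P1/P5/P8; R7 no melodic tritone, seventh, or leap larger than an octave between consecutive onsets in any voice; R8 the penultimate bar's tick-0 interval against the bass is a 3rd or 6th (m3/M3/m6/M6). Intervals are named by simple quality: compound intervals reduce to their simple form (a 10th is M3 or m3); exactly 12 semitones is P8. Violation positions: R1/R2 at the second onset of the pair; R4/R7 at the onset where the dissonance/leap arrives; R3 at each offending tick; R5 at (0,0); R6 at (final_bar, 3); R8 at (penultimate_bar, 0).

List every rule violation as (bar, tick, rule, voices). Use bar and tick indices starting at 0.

bar 0: v0=A3 v1=A4 v2=C5 downbeat m3
bar 1: v0=C4 v1=A4 v2=E5 downbeat M3
bar 2: v0=E4 v1=A5 v2=B4 downbeat P5
bar 3: v0=D4 v1=B4 v2=D5 downbeat P8
bar 4: v0=C4 v1=E4 v2=B4 downbeat M7
bar 5: v0=B3 v1=G4 v2=B4 downbeat P8
bar 6: v0=A3 v1=A4 v2=C5 downbeat m3
  -> R5 @ bar 0 tick 0 v(0, 2): opens on m3
  -> R3 @ bar 2 tick 0 v(1, 2): A5 above B4
  -> R4 @ bar 2 tick 0 v(0, 1): E4/A5 P4 untreated
  -> R3 @ bar 2 tick 1 v(1, 2): A5 above B4
  -> R3 @ bar 2 tick 2 v(1, 2): A5 above B4
  -> R3 @ bar 2 tick 3 v(1, 2): A5 above B4
  -> R7 @ bar 3 tick 0 v(1,): A5->B4 leap 10st
  -> R2 @ bar 4 tick 0 v(1, 2): B4/D5 m3 -> E4/B4 P5 similar
  -> R4 @ bar 4 tick 0 v(0, 2): C4/B4 M7 untreated
  -> R8 @ bar 5 tick 0 v(0, 2): penult P8 not 3rd/6th
  -> R6 @ bar 6 tick 3 v(0, 2): closes on m3

(0, 0, R5, (0, 2))
(2, 0, R3, (1, 2))
(2, 0, R4, (0, 1))
(2, 1, R3, (1, 2))
(2, 2, R3, (1, 2))
(2, 3, R3, (1, 2))
(3, 0, R7, (1,))
(4, 0, R2, (1, 2))
(4, 0, R4, (0, 2))
(5, 0, R8, (0, 2))
(6, 3, R6, (0, 2))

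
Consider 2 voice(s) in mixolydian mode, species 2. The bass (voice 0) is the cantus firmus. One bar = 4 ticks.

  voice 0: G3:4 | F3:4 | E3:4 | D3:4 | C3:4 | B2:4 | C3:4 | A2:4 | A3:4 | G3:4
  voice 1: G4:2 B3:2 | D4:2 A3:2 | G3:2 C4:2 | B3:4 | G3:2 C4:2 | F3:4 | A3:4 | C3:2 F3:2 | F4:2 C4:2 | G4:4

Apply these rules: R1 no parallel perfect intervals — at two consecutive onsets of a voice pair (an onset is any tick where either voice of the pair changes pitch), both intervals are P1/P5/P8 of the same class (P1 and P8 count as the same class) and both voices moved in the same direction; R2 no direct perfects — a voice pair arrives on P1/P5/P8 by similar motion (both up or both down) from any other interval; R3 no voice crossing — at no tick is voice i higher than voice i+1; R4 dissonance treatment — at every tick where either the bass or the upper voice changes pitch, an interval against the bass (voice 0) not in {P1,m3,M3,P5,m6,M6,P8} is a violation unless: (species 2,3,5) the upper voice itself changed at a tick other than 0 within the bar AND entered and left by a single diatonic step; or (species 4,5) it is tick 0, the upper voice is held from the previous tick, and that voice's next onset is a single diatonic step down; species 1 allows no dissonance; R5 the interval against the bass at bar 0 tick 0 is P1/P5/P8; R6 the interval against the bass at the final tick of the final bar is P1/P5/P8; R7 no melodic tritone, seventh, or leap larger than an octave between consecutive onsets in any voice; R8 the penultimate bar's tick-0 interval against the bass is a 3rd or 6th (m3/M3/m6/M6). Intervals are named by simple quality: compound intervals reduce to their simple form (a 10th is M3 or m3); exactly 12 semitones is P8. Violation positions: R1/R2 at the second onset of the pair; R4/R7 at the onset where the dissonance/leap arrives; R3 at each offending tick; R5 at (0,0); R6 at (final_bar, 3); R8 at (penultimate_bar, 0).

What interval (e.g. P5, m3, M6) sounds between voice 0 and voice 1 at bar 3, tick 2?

voice 0=D3 voice 1=B3 -> M6

M6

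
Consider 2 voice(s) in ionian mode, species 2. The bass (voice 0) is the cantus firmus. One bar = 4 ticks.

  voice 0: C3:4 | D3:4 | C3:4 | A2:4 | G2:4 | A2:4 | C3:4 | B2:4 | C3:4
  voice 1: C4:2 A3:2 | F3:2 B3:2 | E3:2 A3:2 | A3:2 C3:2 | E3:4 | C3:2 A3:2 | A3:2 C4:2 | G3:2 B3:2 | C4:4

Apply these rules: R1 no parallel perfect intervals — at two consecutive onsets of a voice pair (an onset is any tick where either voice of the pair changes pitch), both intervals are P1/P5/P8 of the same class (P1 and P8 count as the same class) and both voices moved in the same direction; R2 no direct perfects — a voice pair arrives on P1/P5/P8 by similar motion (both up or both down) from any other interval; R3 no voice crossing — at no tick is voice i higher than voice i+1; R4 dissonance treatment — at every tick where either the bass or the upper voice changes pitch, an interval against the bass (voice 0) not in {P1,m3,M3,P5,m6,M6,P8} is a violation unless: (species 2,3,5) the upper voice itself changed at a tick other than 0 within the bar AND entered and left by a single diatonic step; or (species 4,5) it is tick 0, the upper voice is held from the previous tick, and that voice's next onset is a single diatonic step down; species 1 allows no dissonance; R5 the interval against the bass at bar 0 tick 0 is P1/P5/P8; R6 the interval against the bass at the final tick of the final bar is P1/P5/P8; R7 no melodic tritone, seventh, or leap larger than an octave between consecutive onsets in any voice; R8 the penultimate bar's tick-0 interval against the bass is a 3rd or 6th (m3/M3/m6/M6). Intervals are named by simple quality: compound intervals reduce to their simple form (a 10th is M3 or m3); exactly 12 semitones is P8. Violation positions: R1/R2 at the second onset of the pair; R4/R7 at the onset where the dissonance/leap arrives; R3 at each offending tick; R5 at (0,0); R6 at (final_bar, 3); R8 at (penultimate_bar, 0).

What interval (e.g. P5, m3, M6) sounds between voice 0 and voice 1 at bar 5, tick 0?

m3

voice 0=A2 voice 1=C3 -> m3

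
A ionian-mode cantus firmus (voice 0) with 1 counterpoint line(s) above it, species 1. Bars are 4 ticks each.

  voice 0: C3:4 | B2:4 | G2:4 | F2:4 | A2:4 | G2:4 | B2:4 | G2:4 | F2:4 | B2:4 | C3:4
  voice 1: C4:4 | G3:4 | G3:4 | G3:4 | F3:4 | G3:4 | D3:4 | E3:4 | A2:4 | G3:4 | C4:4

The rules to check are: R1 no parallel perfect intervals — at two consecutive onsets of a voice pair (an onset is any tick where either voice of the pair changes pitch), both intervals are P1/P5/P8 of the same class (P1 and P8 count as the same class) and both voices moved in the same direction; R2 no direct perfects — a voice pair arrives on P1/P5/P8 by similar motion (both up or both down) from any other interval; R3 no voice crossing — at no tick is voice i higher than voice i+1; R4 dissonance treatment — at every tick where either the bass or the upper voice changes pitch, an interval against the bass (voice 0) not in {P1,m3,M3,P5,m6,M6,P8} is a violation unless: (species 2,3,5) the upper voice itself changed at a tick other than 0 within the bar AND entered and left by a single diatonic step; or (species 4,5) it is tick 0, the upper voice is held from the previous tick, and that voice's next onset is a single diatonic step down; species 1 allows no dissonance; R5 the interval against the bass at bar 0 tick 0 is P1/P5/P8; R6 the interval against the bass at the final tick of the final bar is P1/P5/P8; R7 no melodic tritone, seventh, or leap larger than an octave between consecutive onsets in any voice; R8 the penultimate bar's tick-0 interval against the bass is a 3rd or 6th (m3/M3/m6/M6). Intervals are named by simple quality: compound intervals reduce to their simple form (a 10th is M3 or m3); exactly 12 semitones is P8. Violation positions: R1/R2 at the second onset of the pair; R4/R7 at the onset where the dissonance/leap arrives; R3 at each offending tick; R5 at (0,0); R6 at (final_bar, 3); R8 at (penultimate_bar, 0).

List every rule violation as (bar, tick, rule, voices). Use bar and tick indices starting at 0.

(3, 0, R4, (0, 1))
(9, 0, R7, (0,))
(9, 0, R7, (1,))
(10, 0, R2, (0, 1))

bar 0: v0=C3 v1=C4 downbeat P8
bar 1: v0=B2 v1=G3 downbeat m6
bar 2: v0=G2 v1=G3 downbeat P8
bar 3: v0=F2 v1=G3 downbeat M2
bar 4: v0=A2 v1=F3 downbeat m6
bar 5: v0=G2 v1=G3 downbeat P8
bar 6: v0=B2 v1=D3 downbeat m3
bar 7: v0=G2 v1=E3 downbeat M6
bar 8: v0=F2 v1=A2 downbeat M3
bar 9: v0=B2 v1=G3 downbeat m6
bar 10: v0=C3 v1=C4 downbeat P8
  -> R4 @ bar 3 tick 0 v(0, 1): F2/G3 M2 untreated
  -> R7 @ bar 9 tick 0 v(0,): F2->B2 leap 6st
  -> R7 @ bar 9 tick 0 v(1,): A2->G3 leap 10st
  -> R2 @ bar 10 tick 0 v(0, 1): B2/G3 m6 -> C3/C4 P8 similar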